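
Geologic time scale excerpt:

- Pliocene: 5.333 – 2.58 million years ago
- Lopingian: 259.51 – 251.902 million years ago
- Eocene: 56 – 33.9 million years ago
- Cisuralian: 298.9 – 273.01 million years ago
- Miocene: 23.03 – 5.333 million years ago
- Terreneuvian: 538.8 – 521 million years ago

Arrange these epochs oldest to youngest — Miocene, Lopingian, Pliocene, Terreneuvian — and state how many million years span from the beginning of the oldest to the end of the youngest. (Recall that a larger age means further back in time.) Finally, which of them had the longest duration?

From the excerpt: Miocene 23.03–5.333; Lopingian 259.51–251.902; Pliocene 5.333–2.58; Terreneuvian 538.8–521 (Ma).
Larger Ma is earlier, so the oldest is Terreneuvian and the youngest is Pliocene; oldest to youngest: Terreneuvian, Lopingian, Miocene, Pliocene.
Oldest start 538.8 minus youngest end 2.58 gives 536.22 Myr overall.
Individual lengths (start − end): Terreneuvian 17.8; Lopingian 7.608; Miocene 17.697; Pliocene 2.753. The largest is Terreneuvian at 17.8 Myr.

Terreneuvian → Lopingian → Miocene → Pliocene; total span 536.22 Myr; longest is Terreneuvian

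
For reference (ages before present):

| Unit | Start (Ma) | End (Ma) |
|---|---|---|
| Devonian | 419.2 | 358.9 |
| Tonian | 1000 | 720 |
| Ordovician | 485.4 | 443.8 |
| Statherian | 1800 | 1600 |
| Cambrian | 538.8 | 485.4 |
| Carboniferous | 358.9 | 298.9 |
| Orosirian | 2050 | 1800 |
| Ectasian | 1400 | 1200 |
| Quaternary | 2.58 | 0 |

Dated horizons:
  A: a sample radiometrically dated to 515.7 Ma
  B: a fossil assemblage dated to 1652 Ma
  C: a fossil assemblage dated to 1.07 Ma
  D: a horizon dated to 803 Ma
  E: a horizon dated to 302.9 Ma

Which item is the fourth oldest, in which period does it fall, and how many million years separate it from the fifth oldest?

E, in the Carboniferous; 301.83 million years to C

Sorted oldest-first by Ma: B (1652), D (803), A (515.7), E (302.9), C (1.07).
The fourth oldest is E at 302.9 Ma, which lies in 358.9–298.9 Ma: the Carboniferous.
The fifth oldest is C at 1.07 Ma; separation = |302.9 − 1.07| = 301.83 Myr.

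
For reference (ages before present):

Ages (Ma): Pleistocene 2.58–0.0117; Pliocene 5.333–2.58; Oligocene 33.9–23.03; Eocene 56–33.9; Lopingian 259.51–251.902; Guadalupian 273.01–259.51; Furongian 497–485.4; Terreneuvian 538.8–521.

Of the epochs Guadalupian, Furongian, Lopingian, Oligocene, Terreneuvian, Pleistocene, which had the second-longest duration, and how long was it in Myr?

Start − end for each: Guadalupian 273.01 − 259.51 = 13.5; Furongian 497 − 485.4 = 11.6; Lopingian 259.51 − 251.902 = 7.608; Oligocene 33.9 − 23.03 = 10.87; Terreneuvian 538.8 − 521 = 17.8; Pleistocene 2.58 − 0.0117 = 2.5683.
Ranking these from longest: Terreneuvian > Guadalupian > Furongian > Oligocene > Lopingian > Pleistocene.
Position 2 in that ranking is Guadalupian, which lasted 13.5 Myr.

Guadalupian, 13.5 million years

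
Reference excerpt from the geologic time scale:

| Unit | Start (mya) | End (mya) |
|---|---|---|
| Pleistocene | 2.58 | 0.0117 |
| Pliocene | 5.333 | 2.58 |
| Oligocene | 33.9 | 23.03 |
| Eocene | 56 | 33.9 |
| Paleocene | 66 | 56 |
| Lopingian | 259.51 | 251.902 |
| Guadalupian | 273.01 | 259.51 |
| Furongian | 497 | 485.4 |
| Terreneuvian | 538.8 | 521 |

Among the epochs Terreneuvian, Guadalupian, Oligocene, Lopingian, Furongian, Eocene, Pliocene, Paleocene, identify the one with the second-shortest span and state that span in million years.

Durations: Terreneuvian 17.8; Guadalupian 13.5; Oligocene 10.87; Lopingian 7.608; Furongian 11.6; Eocene 22.1; Pliocene 2.753; Paleocene 10 Myr.
Sorted shortest-first: Pliocene (2.753), Lopingian (7.608), Paleocene (10), Oligocene (10.87), Furongian (11.6), Guadalupian (13.5), Terreneuvian (17.8), Eocene (22.1).
The second shortest is Lopingian at 7.608 Myr.

Lopingian, 7.608 million years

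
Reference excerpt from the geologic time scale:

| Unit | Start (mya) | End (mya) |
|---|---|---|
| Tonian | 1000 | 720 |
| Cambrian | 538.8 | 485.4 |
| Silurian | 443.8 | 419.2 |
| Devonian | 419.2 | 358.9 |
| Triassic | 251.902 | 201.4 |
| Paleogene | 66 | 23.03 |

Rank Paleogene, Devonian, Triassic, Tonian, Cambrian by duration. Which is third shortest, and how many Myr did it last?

Start − end for each: Paleogene 66 − 23.03 = 42.97; Devonian 419.2 − 358.9 = 60.3; Triassic 251.902 − 201.4 = 50.502; Tonian 1000 − 720 = 280; Cambrian 538.8 − 485.4 = 53.4.
Ranking these from shortest: Paleogene < Triassic < Cambrian < Devonian < Tonian.
Position 3 in that ranking is Cambrian, which lasted 53.4 Myr.

Cambrian, 53.4 million years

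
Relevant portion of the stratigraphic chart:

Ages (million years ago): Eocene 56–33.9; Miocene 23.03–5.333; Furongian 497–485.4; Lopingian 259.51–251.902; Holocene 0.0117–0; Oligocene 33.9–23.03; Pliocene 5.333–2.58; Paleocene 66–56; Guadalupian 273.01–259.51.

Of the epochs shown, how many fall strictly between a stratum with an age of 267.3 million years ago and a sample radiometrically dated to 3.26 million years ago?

5

267.3 Ma sits inside the Guadalupian (273.01–259.51) and 3.26 Ma inside the Pliocene (5.333–2.58); neither of those is wholly between the two dates.
The listed epochs lying completely between them are Lopingian, Paleocene, Eocene, Oligocene, Miocene — 5 in all.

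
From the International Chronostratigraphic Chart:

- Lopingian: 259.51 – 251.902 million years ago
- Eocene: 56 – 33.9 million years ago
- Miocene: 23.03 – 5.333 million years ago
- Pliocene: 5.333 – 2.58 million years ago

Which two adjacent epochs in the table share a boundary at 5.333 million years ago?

The Miocene ends at 5.333 million years ago and the Pliocene begins at 5.333 million years ago, so they share that boundary.

Miocene and Pliocene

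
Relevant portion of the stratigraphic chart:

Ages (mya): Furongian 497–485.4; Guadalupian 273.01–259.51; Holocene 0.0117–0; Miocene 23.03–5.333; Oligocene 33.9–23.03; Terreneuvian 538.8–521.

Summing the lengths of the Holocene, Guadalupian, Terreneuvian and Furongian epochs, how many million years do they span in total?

Duration is start − end for each: (0.0117 − 0) + (273.01 − 259.51) + (538.8 − 521) + (497 − 485.4).
That is 0.0117 + 13.5 + 17.8 + 11.6, which totals 42.9117 million years.

42.9117 million years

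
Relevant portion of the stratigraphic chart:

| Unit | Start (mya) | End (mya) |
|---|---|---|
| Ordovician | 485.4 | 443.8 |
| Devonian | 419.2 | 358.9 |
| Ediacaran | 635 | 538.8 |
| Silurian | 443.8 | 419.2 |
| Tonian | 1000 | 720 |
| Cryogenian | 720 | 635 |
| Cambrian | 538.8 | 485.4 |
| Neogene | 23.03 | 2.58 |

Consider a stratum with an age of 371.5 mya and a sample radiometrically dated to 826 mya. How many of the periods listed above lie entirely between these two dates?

5

The older date is 826 Ma and the younger is 371.5 Ma.
Periods with start < 826 and end > 371.5 Ma: Cryogenian (720–635), Ediacaran (635–538.8), Cambrian (538.8–485.4), Ordovician (485.4–443.8), Silurian (443.8–419.2).
That is 5 complete periods.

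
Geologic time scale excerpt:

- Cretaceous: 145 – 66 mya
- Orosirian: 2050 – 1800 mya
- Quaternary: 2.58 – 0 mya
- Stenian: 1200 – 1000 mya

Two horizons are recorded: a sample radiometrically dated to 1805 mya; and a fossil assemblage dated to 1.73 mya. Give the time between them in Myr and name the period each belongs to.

1803.27 million years apart; the first in the Orosirian, the second in the Quaternary

Elapsed time: 1805 − 1.73 = 1803.27 Myr.
1805 Ma lies within 2050–1800 Ma: Orosirian.
1.73 Ma lies within 2.58–0 Ma: Quaternary.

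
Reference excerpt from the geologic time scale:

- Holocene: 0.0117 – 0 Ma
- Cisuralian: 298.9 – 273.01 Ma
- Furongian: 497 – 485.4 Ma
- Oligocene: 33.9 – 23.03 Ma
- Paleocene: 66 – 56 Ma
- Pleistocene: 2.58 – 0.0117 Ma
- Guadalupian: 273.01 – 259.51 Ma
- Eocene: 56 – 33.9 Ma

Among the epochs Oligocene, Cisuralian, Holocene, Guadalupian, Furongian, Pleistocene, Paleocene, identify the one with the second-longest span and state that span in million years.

Start − end for each: Oligocene 33.9 − 23.03 = 10.87; Cisuralian 298.9 − 273.01 = 25.89; Holocene 0.0117 − 0 = 0.0117; Guadalupian 273.01 − 259.51 = 13.5; Furongian 497 − 485.4 = 11.6; Pleistocene 2.58 − 0.0117 = 2.5683; Paleocene 66 − 56 = 10.
Ranking these from longest: Cisuralian > Guadalupian > Furongian > Oligocene > Paleocene > Pleistocene > Holocene.
Position 2 in that ranking is Guadalupian, which lasted 13.5 Myr.

Guadalupian, 13.5 million years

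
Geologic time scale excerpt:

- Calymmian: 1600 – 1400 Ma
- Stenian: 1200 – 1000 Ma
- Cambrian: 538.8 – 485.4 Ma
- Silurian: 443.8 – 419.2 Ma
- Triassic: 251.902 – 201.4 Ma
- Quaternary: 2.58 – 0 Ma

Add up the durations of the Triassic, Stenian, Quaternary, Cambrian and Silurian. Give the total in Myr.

Each duration: Triassic = 50.502; Stenian = 200; Quaternary = 2.58; Cambrian = 53.4; Silurian = 24.6.
Sum: 50.502 + 200 + 2.58 + 53.4 + 24.6 = 331.082 Myr.

331.082 million years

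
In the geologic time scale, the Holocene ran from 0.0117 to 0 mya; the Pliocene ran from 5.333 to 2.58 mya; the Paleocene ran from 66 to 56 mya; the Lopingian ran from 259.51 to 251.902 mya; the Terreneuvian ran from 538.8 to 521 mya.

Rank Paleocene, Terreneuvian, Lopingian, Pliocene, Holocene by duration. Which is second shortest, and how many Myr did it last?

Pliocene, 2.753 million years

Durations: Paleocene 10; Terreneuvian 17.8; Lopingian 7.608; Pliocene 2.753; Holocene 0.0117 Myr.
Sorted shortest-first: Holocene (0.0117), Pliocene (2.753), Lopingian (7.608), Paleocene (10), Terreneuvian (17.8).
The second shortest is Pliocene at 2.753 Myr.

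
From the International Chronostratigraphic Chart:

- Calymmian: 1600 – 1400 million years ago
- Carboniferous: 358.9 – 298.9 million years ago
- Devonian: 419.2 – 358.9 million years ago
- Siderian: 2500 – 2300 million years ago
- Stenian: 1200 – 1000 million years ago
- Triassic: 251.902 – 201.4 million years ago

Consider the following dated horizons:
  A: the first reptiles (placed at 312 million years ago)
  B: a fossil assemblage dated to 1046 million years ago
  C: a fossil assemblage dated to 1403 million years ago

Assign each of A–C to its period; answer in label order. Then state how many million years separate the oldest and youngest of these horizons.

A: 312 Ma lies in 358.9–298.9 Ma, so Carboniferous.
B: 1046 Ma lies in 1200–1000 Ma, so Stenian.
C: 1403 Ma lies in 1600–1400 Ma, so Calymmian.
Oldest = 1403 Ma, youngest = 312 Ma → span 1091 Myr.

A — Carboniferous; B — Stenian; C — Calymmian; span 1091 million years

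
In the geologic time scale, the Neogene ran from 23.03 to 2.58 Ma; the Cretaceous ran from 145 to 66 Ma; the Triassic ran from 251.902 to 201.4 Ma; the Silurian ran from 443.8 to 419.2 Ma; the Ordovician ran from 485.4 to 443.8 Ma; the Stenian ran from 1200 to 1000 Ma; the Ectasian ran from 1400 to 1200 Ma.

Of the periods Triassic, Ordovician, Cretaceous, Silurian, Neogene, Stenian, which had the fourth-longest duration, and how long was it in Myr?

Ordovician, 41.6 million years

Start − end for each: Triassic 251.902 − 201.4 = 50.502; Ordovician 485.4 − 443.8 = 41.6; Cretaceous 145 − 66 = 79; Silurian 443.8 − 419.2 = 24.6; Neogene 23.03 − 2.58 = 20.45; Stenian 1200 − 1000 = 200.
Ranking these from longest: Stenian > Cretaceous > Triassic > Ordovician > Silurian > Neogene.
Position 4 in that ranking is Ordovician, which lasted 41.6 Myr.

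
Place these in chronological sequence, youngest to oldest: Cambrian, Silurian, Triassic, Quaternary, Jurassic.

Group by era (each group listed oldest first) — Paleozoic: Cambrian, Silurian; Mesozoic: Triassic, Jurassic; Cenozoic: Quaternary. The eras run Paleozoic → Mesozoic → Cenozoic. Concatenating the groups in that era order and then reversing gives youngest to oldest.

Quaternary, then Jurassic, then Triassic, then Silurian, then Cambrian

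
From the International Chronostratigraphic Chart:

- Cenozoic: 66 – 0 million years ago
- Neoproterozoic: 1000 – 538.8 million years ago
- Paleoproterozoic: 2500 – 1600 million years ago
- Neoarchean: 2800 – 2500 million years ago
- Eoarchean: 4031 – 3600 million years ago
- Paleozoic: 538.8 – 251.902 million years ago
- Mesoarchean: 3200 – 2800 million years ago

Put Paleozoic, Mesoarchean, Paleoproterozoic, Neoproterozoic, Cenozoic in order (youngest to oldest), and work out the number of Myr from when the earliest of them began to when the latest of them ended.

Cenozoic → Paleozoic → Neoproterozoic → Paleoproterozoic → Mesoarchean; total span 3200 Myr

From the excerpt: Paleozoic 538.8–251.902; Mesoarchean 3200–2800; Paleoproterozoic 2500–1600; Neoproterozoic 1000–538.8; Cenozoic 66–0 (Ma).
Larger Ma is earlier, so the oldest is Mesoarchean and the youngest is Cenozoic; youngest to oldest: Cenozoic, Paleozoic, Neoproterozoic, Paleoproterozoic, Mesoarchean.
Oldest start 3200 minus youngest end 0 gives 3200 Myr overall.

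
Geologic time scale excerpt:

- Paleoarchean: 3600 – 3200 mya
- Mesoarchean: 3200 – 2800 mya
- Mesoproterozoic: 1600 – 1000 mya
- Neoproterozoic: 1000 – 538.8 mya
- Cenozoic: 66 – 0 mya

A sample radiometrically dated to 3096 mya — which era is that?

Mesoarchean

3096 Ma lies between 3200 and 2800 Ma, so it falls in the Mesoarchean.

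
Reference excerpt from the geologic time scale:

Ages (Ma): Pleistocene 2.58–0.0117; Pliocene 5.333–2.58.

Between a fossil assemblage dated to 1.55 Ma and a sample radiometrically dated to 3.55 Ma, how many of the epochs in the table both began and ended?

0

Checking each listed span, none has both start < 3.55 Ma and end > 1.55 Ma — every epoch straddles one of the two dates or lies outside them — so the count is 0.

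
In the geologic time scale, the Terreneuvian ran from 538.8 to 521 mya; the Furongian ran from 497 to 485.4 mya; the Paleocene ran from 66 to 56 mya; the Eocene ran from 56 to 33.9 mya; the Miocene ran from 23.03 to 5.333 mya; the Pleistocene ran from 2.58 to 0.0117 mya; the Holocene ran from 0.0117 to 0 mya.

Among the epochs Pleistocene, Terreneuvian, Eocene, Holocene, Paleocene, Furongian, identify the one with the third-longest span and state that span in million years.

Durations: Pleistocene 2.5683; Terreneuvian 17.8; Eocene 22.1; Holocene 0.0117; Paleocene 10; Furongian 11.6 Myr.
Sorted longest-first: Eocene (22.1), Terreneuvian (17.8), Furongian (11.6), Paleocene (10), Pleistocene (2.5683), Holocene (0.0117).
The third longest is Furongian at 11.6 Myr.

Furongian, 11.6 million years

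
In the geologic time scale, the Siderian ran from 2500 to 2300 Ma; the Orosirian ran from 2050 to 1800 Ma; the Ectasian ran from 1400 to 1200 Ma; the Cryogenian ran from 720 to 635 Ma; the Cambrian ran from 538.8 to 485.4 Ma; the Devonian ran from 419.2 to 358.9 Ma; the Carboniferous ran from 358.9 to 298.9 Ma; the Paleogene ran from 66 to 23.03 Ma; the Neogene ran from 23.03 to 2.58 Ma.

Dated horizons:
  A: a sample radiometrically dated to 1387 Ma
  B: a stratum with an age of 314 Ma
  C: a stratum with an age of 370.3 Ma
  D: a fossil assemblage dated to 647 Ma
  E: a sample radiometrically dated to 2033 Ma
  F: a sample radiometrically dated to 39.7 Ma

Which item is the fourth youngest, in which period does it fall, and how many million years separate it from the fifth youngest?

D, in the Cryogenian; 740 million years to A

Smaller Ma means younger, so youngest first: F 39.7 < B 314 < C 370.3 < D 647 < A 1387 < E 2033.
Counting 4 along gives D (647 Ma); the excerpt puts that inside the Cryogenian, 720–635 Ma.
Next in line is A (1387 Ma), and 1387 − 647 = 740 Myr.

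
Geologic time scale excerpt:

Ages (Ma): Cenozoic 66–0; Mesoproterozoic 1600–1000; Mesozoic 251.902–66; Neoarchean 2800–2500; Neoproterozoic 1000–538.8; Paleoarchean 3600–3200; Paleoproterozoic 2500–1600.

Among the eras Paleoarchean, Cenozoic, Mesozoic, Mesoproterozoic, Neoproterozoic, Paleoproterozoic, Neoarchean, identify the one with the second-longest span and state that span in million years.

Start − end for each: Paleoarchean 3600 − 3200 = 400; Cenozoic 66 − 0 = 66; Mesozoic 251.902 − 66 = 185.902; Mesoproterozoic 1600 − 1000 = 600; Neoproterozoic 1000 − 538.8 = 461.2; Paleoproterozoic 2500 − 1600 = 900; Neoarchean 2800 − 2500 = 300.
Ranking these from longest: Paleoproterozoic > Mesoproterozoic > Neoproterozoic > Paleoarchean > Neoarchean > Mesozoic > Cenozoic.
Position 2 in that ranking is Mesoproterozoic, which lasted 600 Myr.

Mesoproterozoic, 600 million years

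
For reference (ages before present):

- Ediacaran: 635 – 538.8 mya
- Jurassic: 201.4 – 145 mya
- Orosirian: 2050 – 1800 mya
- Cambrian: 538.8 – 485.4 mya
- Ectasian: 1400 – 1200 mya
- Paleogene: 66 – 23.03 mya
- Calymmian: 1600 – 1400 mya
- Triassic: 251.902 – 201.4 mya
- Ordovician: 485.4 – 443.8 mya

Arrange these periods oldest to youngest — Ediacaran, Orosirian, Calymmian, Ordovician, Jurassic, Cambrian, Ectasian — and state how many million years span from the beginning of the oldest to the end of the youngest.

Orosirian, Calymmian, Ectasian, Ediacaran, Cambrian, Ordovician, Jurassic; total span 1905 Myr

From the excerpt: Ediacaran 635–538.8; Orosirian 2050–1800; Calymmian 1600–1400; Ordovician 485.4–443.8; Jurassic 201.4–145; Cambrian 538.8–485.4; Ectasian 1400–1200 (Ma).
Larger Ma is earlier, so the oldest is Orosirian and the youngest is Jurassic; oldest to youngest: Orosirian, Calymmian, Ectasian, Ediacaran, Cambrian, Ordovician, Jurassic.
Oldest start 2050 minus youngest end 145 gives 1905 Myr overall.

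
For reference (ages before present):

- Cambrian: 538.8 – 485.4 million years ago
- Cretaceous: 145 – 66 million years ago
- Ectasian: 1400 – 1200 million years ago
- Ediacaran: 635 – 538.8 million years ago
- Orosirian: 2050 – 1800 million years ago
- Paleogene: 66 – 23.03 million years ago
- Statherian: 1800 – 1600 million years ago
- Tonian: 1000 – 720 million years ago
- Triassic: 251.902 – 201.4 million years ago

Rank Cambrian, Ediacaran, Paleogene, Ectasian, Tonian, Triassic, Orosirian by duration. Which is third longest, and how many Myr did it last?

Ectasian, 200 million years

Start − end for each: Cambrian 538.8 − 485.4 = 53.4; Ediacaran 635 − 538.8 = 96.2; Paleogene 66 − 23.03 = 42.97; Ectasian 1400 − 1200 = 200; Tonian 1000 − 720 = 280; Triassic 251.902 − 201.4 = 50.502; Orosirian 2050 − 1800 = 250.
Ranking these from longest: Tonian > Orosirian > Ectasian > Ediacaran > Cambrian > Triassic > Paleogene.
Position 3 in that ranking is Ectasian, which lasted 200 Myr.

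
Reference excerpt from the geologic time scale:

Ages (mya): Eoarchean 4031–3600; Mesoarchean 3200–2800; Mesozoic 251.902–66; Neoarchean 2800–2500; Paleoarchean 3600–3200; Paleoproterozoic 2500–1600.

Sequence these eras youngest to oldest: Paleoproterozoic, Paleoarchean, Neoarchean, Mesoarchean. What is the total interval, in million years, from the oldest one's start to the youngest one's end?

From the excerpt: Paleoproterozoic 2500–1600; Paleoarchean 3600–3200; Neoarchean 2800–2500; Mesoarchean 3200–2800 (Ma).
Larger Ma is earlier, so the oldest is Paleoarchean and the youngest is Paleoproterozoic; youngest to oldest: Paleoproterozoic, Neoarchean, Mesoarchean, Paleoarchean.
Oldest start 3600 minus youngest end 1600 gives 2000 Myr overall.

Paleoproterozoic, Neoarchean, Mesoarchean, Paleoarchean; total span 2000 Myr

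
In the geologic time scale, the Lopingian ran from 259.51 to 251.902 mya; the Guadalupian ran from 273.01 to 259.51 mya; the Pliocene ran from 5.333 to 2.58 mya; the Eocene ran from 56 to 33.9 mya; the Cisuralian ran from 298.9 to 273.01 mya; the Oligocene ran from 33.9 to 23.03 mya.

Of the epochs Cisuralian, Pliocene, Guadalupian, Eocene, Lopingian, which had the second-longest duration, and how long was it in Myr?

Eocene, 22.1 million years

Durations: Cisuralian 25.89; Pliocene 2.753; Guadalupian 13.5; Eocene 22.1; Lopingian 7.608 Myr.
Sorted longest-first: Cisuralian (25.89), Eocene (22.1), Guadalupian (13.5), Lopingian (7.608), Pliocene (2.753).
The second longest is Eocene at 22.1 Myr.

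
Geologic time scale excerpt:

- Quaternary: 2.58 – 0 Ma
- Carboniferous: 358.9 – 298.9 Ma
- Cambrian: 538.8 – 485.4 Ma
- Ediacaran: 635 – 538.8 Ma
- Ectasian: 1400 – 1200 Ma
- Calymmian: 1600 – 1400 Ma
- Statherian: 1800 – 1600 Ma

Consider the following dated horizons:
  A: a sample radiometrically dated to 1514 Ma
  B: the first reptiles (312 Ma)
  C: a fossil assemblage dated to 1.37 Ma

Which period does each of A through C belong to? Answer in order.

Match each age against the start–end ranges in the excerpt: A = 1514 Ma → Calymmian (1600–1400); B = 312 Ma → Carboniferous (358.9–298.9); C = 1.37 Ma → Quaternary (2.58–0).

A — Calymmian; B — Carboniferous; C — Quaternary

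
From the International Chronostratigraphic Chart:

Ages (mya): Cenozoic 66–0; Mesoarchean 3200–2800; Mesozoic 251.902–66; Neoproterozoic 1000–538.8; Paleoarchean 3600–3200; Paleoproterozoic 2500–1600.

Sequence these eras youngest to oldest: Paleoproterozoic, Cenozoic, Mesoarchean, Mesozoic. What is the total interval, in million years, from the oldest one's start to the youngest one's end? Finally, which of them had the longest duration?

From the excerpt: Paleoproterozoic 2500–1600; Cenozoic 66–0; Mesoarchean 3200–2800; Mesozoic 251.902–66 (Ma).
Larger Ma is earlier, so the oldest is Mesoarchean and the youngest is Cenozoic; youngest to oldest: Cenozoic, Mesozoic, Paleoproterozoic, Mesoarchean.
Oldest start 3200 minus youngest end 0 gives 3200 Myr overall.
Individual lengths (start − end): Cenozoic 66; Paleoproterozoic 900; Mesoarchean 400; Mesozoic 185.902. The largest is Paleoproterozoic at 900 Myr.

Cenozoic → Mesozoic → Paleoproterozoic → Mesoarchean; total span 3200 Myr; longest is Paleoproterozoic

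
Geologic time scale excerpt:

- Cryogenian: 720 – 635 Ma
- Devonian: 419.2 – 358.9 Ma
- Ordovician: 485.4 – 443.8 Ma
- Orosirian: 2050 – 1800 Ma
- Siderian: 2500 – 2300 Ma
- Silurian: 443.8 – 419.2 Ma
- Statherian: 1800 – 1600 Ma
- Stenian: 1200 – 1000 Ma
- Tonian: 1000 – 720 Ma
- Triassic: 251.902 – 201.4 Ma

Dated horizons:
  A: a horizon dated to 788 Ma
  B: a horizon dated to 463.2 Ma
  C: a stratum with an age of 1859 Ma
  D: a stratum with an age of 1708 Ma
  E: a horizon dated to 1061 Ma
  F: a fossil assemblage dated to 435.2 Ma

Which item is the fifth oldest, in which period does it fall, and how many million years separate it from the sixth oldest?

Larger Ma means older, so oldest first: C 1859 > D 1708 > E 1061 > A 788 > B 463.2 > F 435.2.
Counting 5 along gives B (463.2 Ma); the excerpt puts that inside the Ordovician, 485.4–443.8 Ma.
Next in line is F (435.2 Ma), and 463.2 − 435.2 = 28 Myr.

B, in the Ordovician; 28 million years to F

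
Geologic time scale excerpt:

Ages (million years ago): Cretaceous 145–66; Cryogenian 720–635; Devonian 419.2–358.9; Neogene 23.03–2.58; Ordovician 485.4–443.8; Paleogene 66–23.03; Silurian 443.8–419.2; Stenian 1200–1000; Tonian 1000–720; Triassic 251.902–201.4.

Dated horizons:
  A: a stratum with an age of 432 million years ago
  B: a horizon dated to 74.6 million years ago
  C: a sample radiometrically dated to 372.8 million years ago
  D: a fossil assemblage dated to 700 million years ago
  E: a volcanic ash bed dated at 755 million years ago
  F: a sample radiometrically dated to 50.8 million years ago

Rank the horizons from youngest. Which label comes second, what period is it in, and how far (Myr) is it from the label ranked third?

Smaller Ma means younger, so youngest first: F 50.8 < B 74.6 < C 372.8 < A 432 < D 700 < E 755.
Counting 2 along gives B (74.6 Ma); the excerpt puts that inside the Cretaceous, 145–66 Ma.
Next in line is C (372.8 Ma), and 372.8 − 74.6 = 298.2 Myr.

B, in the Cretaceous; 298.2 million years to C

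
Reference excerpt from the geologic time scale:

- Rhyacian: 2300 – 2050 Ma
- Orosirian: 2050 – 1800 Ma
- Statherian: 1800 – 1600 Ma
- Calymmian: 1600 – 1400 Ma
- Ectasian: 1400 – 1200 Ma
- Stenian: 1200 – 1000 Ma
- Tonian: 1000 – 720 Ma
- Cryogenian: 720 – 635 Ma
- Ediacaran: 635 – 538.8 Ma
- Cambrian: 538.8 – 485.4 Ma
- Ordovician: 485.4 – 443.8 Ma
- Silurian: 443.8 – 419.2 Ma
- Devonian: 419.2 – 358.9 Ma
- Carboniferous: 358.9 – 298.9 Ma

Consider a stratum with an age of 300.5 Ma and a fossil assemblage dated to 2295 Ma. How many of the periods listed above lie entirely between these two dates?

2295 Ma sits inside the Rhyacian (2300–2050) and 300.5 Ma inside the Carboniferous (358.9–298.9); neither of those is wholly between the two dates.
The listed periods lying completely between them are Orosirian, Statherian, Calymmian, Ectasian, Stenian, Tonian, Cryogenian, Ediacaran, Cambrian, Ordovician, Silurian, Devonian — 12 in all.

12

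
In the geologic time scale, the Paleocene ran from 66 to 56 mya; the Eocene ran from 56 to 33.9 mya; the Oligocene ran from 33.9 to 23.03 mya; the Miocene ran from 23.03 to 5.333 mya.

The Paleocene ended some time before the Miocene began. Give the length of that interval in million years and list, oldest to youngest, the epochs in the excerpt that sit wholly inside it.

32.97 million years; Eocene, Oligocene

End of Paleocene = 56 Ma; start of Miocene = 23.03 Ma.
Gap = 56 − 23.03 = 32.97 Myr.
Epochs wholly inside 56–23.03 Ma: Eocene (56–33.9), Oligocene (33.9–23.03).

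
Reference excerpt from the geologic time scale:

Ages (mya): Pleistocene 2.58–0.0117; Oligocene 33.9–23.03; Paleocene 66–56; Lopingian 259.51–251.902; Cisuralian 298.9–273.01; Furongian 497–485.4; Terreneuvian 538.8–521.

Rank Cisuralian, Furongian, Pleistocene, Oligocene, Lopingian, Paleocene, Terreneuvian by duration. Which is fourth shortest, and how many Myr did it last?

Start − end for each: Cisuralian 298.9 − 273.01 = 25.89; Furongian 497 − 485.4 = 11.6; Pleistocene 2.58 − 0.0117 = 2.5683; Oligocene 33.9 − 23.03 = 10.87; Lopingian 259.51 − 251.902 = 7.608; Paleocene 66 − 56 = 10; Terreneuvian 538.8 − 521 = 17.8.
Ranking these from shortest: Pleistocene < Lopingian < Paleocene < Oligocene < Furongian < Terreneuvian < Cisuralian.
Position 4 in that ranking is Oligocene, which lasted 10.87 Myr.

Oligocene, 10.87 million years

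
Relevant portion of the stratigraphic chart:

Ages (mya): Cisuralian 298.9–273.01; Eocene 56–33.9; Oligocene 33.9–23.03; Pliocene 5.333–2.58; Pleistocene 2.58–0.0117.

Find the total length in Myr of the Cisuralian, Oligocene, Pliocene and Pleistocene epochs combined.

Duration is start − end for each: (298.9 − 273.01) + (33.9 − 23.03) + (5.333 − 2.58) + (2.58 − 0.0117).
That is 25.89 + 10.87 + 2.753 + 2.5683, which totals 42.0813 million years.

42.0813 million years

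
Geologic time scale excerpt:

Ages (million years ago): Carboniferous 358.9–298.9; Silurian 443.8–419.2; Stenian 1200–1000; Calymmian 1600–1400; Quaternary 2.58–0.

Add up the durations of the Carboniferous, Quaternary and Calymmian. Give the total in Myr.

262.58 million years

Each duration: Carboniferous = 60; Quaternary = 2.58; Calymmian = 200.
Sum: 60 + 2.58 + 200 = 262.58 Myr.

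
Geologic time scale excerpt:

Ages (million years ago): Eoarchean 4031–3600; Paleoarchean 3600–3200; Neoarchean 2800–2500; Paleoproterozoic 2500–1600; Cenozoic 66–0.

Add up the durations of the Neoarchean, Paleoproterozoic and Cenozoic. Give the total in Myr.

1266 million years

Each duration: Neoarchean = 300; Paleoproterozoic = 900; Cenozoic = 66.
Sum: 300 + 900 + 66 = 1266 Myr.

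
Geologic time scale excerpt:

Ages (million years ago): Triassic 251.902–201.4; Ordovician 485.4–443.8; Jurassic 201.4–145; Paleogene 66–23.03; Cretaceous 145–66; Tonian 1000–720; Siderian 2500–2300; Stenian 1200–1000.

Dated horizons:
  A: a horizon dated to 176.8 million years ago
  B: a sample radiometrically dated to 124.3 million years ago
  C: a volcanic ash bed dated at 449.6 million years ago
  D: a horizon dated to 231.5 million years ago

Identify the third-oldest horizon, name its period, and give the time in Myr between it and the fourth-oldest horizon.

A, in the Jurassic; 52.5 million years to B

Sorted oldest-first by Ma: C (449.6), D (231.5), A (176.8), B (124.3).
The third oldest is A at 176.8 Ma, which lies in 201.4–145 Ma: the Jurassic.
The fourth oldest is B at 124.3 Ma; separation = |176.8 − 124.3| = 52.5 Myr.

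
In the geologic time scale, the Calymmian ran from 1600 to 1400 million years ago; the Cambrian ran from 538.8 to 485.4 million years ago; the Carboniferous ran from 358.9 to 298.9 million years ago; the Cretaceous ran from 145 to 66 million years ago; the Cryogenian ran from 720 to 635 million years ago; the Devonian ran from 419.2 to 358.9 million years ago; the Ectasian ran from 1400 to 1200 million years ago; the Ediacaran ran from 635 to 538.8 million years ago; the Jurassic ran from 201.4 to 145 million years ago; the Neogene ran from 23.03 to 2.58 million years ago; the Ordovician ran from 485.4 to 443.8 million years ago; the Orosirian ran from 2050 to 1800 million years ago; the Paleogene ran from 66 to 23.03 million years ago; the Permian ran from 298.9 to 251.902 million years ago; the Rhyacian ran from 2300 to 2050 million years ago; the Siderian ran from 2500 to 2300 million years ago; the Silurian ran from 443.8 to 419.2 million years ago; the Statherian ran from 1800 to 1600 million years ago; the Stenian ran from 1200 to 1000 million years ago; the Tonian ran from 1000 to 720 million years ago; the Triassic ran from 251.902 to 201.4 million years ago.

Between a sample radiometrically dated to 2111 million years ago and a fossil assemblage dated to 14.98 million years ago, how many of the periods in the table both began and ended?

The older date is 2111 Ma and the younger is 14.98 Ma.
Periods with start < 2111 and end > 14.98 Ma: Orosirian (2050–1800), Statherian (1800–1600), Calymmian (1600–1400), Ectasian (1400–1200), Stenian (1200–1000), Tonian (1000–720), Cryogenian (720–635), Ediacaran (635–538.8), Cambrian (538.8–485.4), Ordovician (485.4–443.8), Silurian (443.8–419.2), Devonian (419.2–358.9), Carboniferous (358.9–298.9), Permian (298.9–251.902), Triassic (251.902–201.4), Jurassic (201.4–145), Cretaceous (145–66), Paleogene (66–23.03).
That is 18 complete periods.

18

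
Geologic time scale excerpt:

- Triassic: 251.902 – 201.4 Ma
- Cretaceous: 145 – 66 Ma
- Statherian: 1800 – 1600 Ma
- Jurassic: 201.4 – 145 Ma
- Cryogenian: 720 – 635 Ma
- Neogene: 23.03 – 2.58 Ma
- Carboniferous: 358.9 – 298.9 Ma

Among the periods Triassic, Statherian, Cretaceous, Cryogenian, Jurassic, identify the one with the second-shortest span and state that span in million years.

Jurassic, 56.4 million years

Start − end for each: Triassic 251.902 − 201.4 = 50.502; Statherian 1800 − 1600 = 200; Cretaceous 145 − 66 = 79; Cryogenian 720 − 635 = 85; Jurassic 201.4 − 145 = 56.4.
Ranking these from shortest: Triassic < Jurassic < Cretaceous < Cryogenian < Statherian.
Position 2 in that ranking is Jurassic, which lasted 56.4 Myr.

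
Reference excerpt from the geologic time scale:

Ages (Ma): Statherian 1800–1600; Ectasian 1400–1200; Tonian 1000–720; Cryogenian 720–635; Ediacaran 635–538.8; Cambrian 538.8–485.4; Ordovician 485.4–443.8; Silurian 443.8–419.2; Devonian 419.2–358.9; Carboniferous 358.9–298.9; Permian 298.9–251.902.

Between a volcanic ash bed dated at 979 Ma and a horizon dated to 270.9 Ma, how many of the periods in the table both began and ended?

979 Ma sits inside the Tonian (1000–720) and 270.9 Ma inside the Permian (298.9–251.902); neither of those is wholly between the two dates.
The listed periods lying completely between them are Cryogenian, Ediacaran, Cambrian, Ordovician, Silurian, Devonian, Carboniferous — 7 in all.

7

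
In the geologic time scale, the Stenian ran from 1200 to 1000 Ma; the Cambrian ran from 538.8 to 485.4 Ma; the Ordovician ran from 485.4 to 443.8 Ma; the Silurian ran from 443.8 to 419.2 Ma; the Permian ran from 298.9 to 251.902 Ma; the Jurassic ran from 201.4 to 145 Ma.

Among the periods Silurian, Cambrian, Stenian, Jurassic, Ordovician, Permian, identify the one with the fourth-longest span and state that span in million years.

Start − end for each: Silurian 443.8 − 419.2 = 24.6; Cambrian 538.8 − 485.4 = 53.4; Stenian 1200 − 1000 = 200; Jurassic 201.4 − 145 = 56.4; Ordovician 485.4 − 443.8 = 41.6; Permian 298.9 − 251.902 = 46.998.
Ranking these from longest: Stenian > Jurassic > Cambrian > Permian > Ordovician > Silurian.
Position 4 in that ranking is Permian, which lasted 46.998 Myr.

Permian, 46.998 million years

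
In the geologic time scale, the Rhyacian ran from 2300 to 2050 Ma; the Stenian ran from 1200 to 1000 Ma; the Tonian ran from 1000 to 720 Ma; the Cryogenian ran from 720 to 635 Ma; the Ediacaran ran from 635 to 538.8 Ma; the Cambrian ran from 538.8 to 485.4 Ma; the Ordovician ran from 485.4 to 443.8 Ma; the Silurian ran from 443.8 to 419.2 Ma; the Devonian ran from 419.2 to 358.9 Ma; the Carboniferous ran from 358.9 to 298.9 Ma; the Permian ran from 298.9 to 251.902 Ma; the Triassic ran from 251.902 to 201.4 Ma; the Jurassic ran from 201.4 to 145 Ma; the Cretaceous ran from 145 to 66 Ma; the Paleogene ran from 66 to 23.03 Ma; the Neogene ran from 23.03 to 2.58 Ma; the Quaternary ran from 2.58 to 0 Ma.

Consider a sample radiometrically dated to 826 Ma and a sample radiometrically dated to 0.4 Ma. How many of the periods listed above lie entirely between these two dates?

13

The older date is 826 Ma and the younger is 0.4 Ma.
Periods with start < 826 and end > 0.4 Ma: Cryogenian (720–635), Ediacaran (635–538.8), Cambrian (538.8–485.4), Ordovician (485.4–443.8), Silurian (443.8–419.2), Devonian (419.2–358.9), Carboniferous (358.9–298.9), Permian (298.9–251.902), Triassic (251.902–201.4), Jurassic (201.4–145), Cretaceous (145–66), Paleogene (66–23.03), Neogene (23.03–2.58).
That is 13 complete periods.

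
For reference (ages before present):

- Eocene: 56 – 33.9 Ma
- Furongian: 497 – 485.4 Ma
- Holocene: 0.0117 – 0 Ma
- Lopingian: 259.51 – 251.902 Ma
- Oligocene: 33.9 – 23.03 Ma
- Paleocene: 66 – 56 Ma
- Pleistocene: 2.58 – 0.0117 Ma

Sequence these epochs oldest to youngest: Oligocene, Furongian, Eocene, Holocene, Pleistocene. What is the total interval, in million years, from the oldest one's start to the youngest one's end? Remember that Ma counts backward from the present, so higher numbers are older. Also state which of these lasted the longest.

Furongian, Eocene, Oligocene, Pleistocene, Holocene; total span 497 Myr; longest is Eocene

Start ages (Ma): Furongian 497, Eocene 56, Oligocene 33.9, Pleistocene 2.58, Holocene 0.0117.
Ordered oldest to youngest: Furongian, Eocene, Oligocene, Pleistocene, Holocene.
Span = 497 − 0 = 497 Myr.
Durations: Pleistocene 2.5683, Eocene 22.1, Oligocene 10.87, Furongian 11.6, Holocene 0.0117 → longest is Eocene (22.1 Myr).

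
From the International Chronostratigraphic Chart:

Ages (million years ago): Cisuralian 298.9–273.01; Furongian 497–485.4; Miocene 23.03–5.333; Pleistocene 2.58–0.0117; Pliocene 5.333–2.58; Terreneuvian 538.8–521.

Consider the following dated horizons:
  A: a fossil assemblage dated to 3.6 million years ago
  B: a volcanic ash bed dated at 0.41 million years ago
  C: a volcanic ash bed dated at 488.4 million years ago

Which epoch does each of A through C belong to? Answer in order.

A — Pliocene; B — Pleistocene; C — Furongian

Match each age against the start–end ranges in the excerpt: A = 3.6 Ma → Pliocene (5.333–2.58); B = 0.41 Ma → Pleistocene (2.58–0.0117); C = 488.4 Ma → Furongian (497–485.4).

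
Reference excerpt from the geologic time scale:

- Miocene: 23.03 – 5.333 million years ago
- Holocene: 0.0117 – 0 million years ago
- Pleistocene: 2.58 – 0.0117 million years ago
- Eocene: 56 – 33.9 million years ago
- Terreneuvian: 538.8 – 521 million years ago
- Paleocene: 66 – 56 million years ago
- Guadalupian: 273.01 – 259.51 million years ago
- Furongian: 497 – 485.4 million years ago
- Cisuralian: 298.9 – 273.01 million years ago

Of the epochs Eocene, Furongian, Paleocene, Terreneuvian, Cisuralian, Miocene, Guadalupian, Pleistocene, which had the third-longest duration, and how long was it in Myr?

Start − end for each: Eocene 56 − 33.9 = 22.1; Furongian 497 − 485.4 = 11.6; Paleocene 66 − 56 = 10; Terreneuvian 538.8 − 521 = 17.8; Cisuralian 298.9 − 273.01 = 25.89; Miocene 23.03 − 5.333 = 17.697; Guadalupian 273.01 − 259.51 = 13.5; Pleistocene 2.58 − 0.0117 = 2.5683.
Ranking these from longest: Cisuralian > Eocene > Terreneuvian > Miocene > Guadalupian > Furongian > Paleocene > Pleistocene.
Position 3 in that ranking is Terreneuvian, which lasted 17.8 Myr.

Terreneuvian, 17.8 million years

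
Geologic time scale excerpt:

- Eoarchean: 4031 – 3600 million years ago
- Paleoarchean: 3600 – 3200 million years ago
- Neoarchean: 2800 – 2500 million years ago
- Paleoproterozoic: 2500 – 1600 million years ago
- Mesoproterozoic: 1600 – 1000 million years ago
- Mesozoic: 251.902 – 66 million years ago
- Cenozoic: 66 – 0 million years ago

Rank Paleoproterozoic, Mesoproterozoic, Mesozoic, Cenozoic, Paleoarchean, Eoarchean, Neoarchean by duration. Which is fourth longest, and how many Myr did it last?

Start − end for each: Paleoproterozoic 2500 − 1600 = 900; Mesoproterozoic 1600 − 1000 = 600; Mesozoic 251.902 − 66 = 185.902; Cenozoic 66 − 0 = 66; Paleoarchean 3600 − 3200 = 400; Eoarchean 4031 − 3600 = 431; Neoarchean 2800 − 2500 = 300.
Ranking these from longest: Paleoproterozoic > Mesoproterozoic > Eoarchean > Paleoarchean > Neoarchean > Mesozoic > Cenozoic.
Position 4 in that ranking is Paleoarchean, which lasted 400 Myr.

Paleoarchean, 400 million years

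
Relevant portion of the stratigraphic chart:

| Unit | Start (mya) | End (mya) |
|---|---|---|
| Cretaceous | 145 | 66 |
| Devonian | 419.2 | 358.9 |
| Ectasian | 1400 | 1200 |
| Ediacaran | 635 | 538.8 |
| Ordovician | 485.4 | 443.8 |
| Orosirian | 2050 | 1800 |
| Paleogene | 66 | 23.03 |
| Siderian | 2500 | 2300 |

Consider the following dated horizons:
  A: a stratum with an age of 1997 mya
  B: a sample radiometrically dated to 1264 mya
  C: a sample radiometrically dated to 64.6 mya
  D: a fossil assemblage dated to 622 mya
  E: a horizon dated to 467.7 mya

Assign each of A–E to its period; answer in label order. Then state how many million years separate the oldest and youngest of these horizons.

A: 1997 Ma lies in 2050–1800 Ma, so Orosirian.
B: 1264 Ma lies in 1400–1200 Ma, so Ectasian.
C: 64.6 Ma lies in 66–23.03 Ma, so Paleogene.
D: 622 Ma lies in 635–538.8 Ma, so Ediacaran.
E: 467.7 Ma lies in 485.4–443.8 Ma, so Ordovician.
Oldest = 1997 Ma, youngest = 64.6 Ma → span 1932.4 Myr.

A — Orosirian; B — Ectasian; C — Paleogene; D — Ediacaran; E — Ordovician; span 1932.4 million years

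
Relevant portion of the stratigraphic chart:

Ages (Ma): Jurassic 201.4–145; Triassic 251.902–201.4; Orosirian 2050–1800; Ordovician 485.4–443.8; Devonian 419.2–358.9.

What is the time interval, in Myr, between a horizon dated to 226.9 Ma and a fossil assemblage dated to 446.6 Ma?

219.7 million years

446.6 − 226.9 = 219.7 million years.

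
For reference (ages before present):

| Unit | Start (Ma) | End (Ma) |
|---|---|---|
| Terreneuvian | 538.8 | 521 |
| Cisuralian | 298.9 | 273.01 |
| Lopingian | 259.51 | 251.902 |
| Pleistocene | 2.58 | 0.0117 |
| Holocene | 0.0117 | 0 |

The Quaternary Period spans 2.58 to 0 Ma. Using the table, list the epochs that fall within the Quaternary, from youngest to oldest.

Holocene, Pleistocene

Epochs with both bounds inside 2.58–0 Ma: Holocene (0.0117–0), Pleistocene (2.58–0.0117).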